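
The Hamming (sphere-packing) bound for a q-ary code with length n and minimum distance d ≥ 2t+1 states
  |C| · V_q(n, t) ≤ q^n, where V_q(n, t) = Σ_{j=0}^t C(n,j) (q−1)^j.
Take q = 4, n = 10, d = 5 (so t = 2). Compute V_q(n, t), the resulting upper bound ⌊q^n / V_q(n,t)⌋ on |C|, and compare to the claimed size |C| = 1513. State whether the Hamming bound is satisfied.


V_q(n, t) = 436, q^n = 1048576, Hamming bound = 2404, |C| = 1513 ≤ bound (satisfied).

Step 1: Compute V_q(n, t) = Σ_{j=0}^2 C(n, j) (q−1)^j.
  j = 0: C(10,0)·(3)^0 = 1·1 = 1.
  j = 1: C(10,1)·(3)^1 = 10·3 = 30.
  j = 2: C(10,2)·(3)^2 = 45·9 = 405.
  V_q(n, t) = 1 + 30 + 405 = 436.
Step 2: q^n = 4^10 = 1048576.
Step 3: Hamming bound ⌊q^n / V_q(n,t)⌋ = ⌊1048576/436⌋ = 2404.
Step 4: Compare |C| = 1513 to 2404: satisfied.
The claimed |C| lies below the Hamming bound.


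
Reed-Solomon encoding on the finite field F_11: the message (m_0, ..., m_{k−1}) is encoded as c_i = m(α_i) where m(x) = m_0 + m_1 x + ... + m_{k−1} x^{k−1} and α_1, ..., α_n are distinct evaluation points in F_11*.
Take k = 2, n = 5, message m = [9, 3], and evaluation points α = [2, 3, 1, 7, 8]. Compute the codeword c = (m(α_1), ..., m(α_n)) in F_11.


c = [4, 7, 1, 8, 0]

Message polynomial: m(x) = 9 + 3·x (mod 11).
For each evaluation point α_i, compute m(α_i) mod 11:
  α_1 = 2: Horner steps 3 → 4, so m(2) = 4.
  α_2 = 3: Horner steps 3 → 7, so m(3) = 7.
  α_3 = 1: Horner steps 3 → 1, so m(1) = 1.
  α_4 = 7: Horner steps 3 → 8, so m(7) = 8.
  α_5 = 8: Horner steps 3 → 0, so m(8) = 0.
Codeword c = [4, 7, 1, 8, 0] ∈ F_11^5.


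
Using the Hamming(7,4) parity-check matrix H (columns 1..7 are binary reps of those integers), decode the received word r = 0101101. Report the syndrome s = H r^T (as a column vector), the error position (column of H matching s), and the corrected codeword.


s = (1, 0, 0)^T, error position = 4, corrected codeword c = 0100101

Compute s = H r^T mod 2 one row at a time:
  s_1 = 1 + 1 + 0 + 1 = 3 ≡ 1 (mod 2).
  s_2 = 1 + 0 + 0 + 1 = 2 ≡ 0 (mod 2).
  s_3 = 0 + 0 + 1 + 1 = 2 ≡ 0 (mod 2).
s = (1, 0, 0)^T — this equals column 4 of H (binary 100), so error is at position 4.
Correct: flip bit 4 of r = 0101101 to get c = 0100101.


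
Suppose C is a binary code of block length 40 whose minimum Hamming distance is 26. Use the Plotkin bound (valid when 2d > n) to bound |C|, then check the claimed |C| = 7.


Plotkin bound M ≤ 4; given |C| = 7 > bound (violated).

Check applicability: 2d = 52, n = 40.
2d − n = 12 > 0, so Plotkin applies.
Compute d/(2d−n) = 26/12 ≈ 2.1667.
⌊d/(2d−n)⌋ = 2.
Plotkin bound: M ≤ 2·2 = 4.
Given |C| = 7, check: VIOLATED.
This |C| is above the Plotkin bound, so no binary code with n = 40, d = 26 and 7 codewords exists.


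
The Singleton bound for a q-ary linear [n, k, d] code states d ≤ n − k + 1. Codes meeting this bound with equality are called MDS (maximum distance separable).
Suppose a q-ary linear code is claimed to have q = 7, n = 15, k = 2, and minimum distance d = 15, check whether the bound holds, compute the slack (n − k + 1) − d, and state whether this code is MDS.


Singleton RHS = n − k + 1 = 14, slack = -1, bound violated (no such code; not MDS).

Singleton bound: d ≤ n − k + 1.
Here n = 15, k = 2, so n − k + 1 = 14.
Given d = 15, check d ≤ 14: NO.
Slack = (n − k + 1) − d = -1.
The slack is negative: d = 15 exceeds n − k + 1 = 14 by 1, so the Singleton bound is violated and no linear [15, 2, 15]_7 code can exist. In particular it is not MDS (MDS requires d = n − k + 1 exactly).
Description: the claimed parameters are [15, 2, 15]_7; such a code would be impossible (violates the Singleton bound).


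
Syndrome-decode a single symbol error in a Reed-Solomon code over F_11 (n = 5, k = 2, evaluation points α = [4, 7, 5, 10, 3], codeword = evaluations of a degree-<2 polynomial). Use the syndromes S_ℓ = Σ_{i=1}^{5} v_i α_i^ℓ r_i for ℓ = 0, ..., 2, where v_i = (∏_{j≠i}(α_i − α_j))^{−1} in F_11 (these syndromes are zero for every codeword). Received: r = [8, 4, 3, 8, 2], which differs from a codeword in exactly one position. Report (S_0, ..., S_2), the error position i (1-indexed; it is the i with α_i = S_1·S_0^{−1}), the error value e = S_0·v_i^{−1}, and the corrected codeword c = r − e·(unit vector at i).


S = (10, 1, 10), error at position 4, error magnitude e = 8, c = [8, 4, 3, 0, 2].

Step 1: column multipliers v_i = (∏_{j≠i}(α_i − α_j))^{−1} mod 11.
  i = 1 (α = 4): (4−7)(4−5)(4−10)(4−3) = (−3)·(−1)·(−6)·1 = −18 ≡ 4, so v_1 = 4^{−1} = 3 (mod 11).
  i = 2 (α = 7): (7−4)(7−5)(7−10)(7−3) = 3·2·(−3)·4 = −72 ≡ 5, so v_2 = 5^{−1} = 9 (mod 11).
  i = 3 (α = 5): (5−4)(5−7)(5−10)(5−3) = 1·(−2)·(−5)·2 = 20 ≡ 9, so v_3 = 9^{−1} = 5 (mod 11).
  i = 4 (α = 10): (10−4)(10−7)(10−5)(10−3) = 6·3·5·7 = 630 ≡ 3, so v_4 = 3^{−1} = 4 (mod 11).
  i = 5 (α = 3): (3−4)(3−7)(3−5)(3−10) = (−1)·(−4)·(−2)·(−7) = 56 ≡ 1, so v_5 = 1^{−1} = 1 (mod 11).
  v = [3, 9, 5, 4, 1].
Step 2: syndromes of r = [8, 4, 3, 8, 2] (all sums mod 11).
  S_0 = Σ v_i r_i = 3·8 + 9·4 + 5·3 + 4·8 + 1·2 = 109 ≡ 10.
  S_1 = Σ v_i α_i r_i = 3·4·8 + 9·7·4 + 5·5·3 + 4·10·8 + 1·3·2 = 749 ≡ 1.
  α_i^2 mod 11 = [5, 5, 3, 1, 9].
  S_2 = Σ v_i α_i^2 r_i = 3·5·8 + 9·5·4 + 5·3·3 + 4·1·8 + 1·9·2 = 395 ≡ 10.
  S = (10, 1, 10) ≠ 0, so r is not a codeword (an error is present).
Step 3: locate the error. For a single error e at position i, S_ℓ = v_i·e·α_i^ℓ, so α_err = S_1/S_0.
  S_0^{−1} = 10^{−1} = 10 (mod 11), so α_err = 1·10 = 10 ≡ 10 = α_4. Error position i = 4.
  Consistency check: S_2/S_1 = 10·1 = 10 ≡ 10 = α_err ✓ (single-error assumption holds).
Step 4: error magnitude e = S_0/v_4 = S_0·∏_{j≠4}(α_4 − α_j) = 10·3 = 30 ≡ 8 (mod 11).
Step 5: correct position 4: c_4 = r_4 − e = 8 − 8 ≡ 0 (mod 11). Hence c = [8, 4, 3, 0, 2].
  Check: interpolating c through the α_i gives m(x) = 6 + 6·x (degree < 2) with m(α_i) = c_i for every i, so c is indeed a codeword.


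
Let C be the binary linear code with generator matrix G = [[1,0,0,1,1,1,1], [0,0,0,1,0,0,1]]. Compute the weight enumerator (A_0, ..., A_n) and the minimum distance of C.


Weight distribution: A_0 = 1, A_2 = 1, A_3 = 1, A_5 = 1. Minimum distance d = 2.

Enumerate all 2^2 = 4 messages m ∈ F_2^2.
For each, compute codeword c = mG in F_2^7, then tally its weight.
  m = 00 → c = 0000000, weight = 0.
  m = 10 → c = 1001111, weight = 5.
  m = 01 → c = 0001001, weight = 2.
  m = 11 → c = 1000110, weight = 3.
Tally weights:
  weight 0: 1 codewords.
  weight 2: 1 codewords.
  weight 3: 1 codewords.
  weight 5: 1 codewords.
Minimum distance d = smallest w > 0 with A_w > 0 = 2.
Sanity: Σ A_w = 4 = 2^2 = 4 ✓.


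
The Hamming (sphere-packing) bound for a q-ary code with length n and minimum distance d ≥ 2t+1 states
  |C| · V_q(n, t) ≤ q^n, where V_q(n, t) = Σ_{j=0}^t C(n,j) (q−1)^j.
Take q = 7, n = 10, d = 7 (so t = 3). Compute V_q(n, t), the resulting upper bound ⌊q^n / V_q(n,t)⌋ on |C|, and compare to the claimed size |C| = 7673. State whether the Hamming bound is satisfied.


V_q(n, t) = 27601, q^n = 282475249, Hamming bound = 10234, |C| = 7673 ≤ bound (satisfied).

Step 1: Compute V_q(n, t) = Σ_{j=0}^3 C(n, j) (q−1)^j.
  j = 0: C(10,0)·(6)^0 = 1·1 = 1.
  j = 1: C(10,1)·(6)^1 = 10·6 = 60.
  j = 2: C(10,2)·(6)^2 = 45·36 = 1620.
  j = 3: C(10,3)·(6)^3 = 120·216 = 25920.
  V_q(n, t) = 1 + 60 + 1620 + 25920 = 27601.
Step 2: q^n = 7^10 = 282475249.
Step 3: Hamming bound ⌊q^n / V_q(n,t)⌋ = ⌊282475249/27601⌋ = 10234.
Step 4: Compare |C| = 7673 to 10234: satisfied.
The claimed |C| lies below the Hamming bound.


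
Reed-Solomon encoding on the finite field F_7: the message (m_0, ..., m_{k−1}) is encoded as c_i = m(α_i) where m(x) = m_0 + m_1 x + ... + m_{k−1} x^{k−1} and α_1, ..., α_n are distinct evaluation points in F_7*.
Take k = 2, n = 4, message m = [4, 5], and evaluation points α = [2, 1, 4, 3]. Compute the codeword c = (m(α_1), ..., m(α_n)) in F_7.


c = [0, 2, 3, 5]

Message polynomial: m(x) = 4 + 5·x (mod 7).
For each evaluation point α_i, compute m(α_i) mod 7:
  α_1 = 2: Horner steps 5 → 0, so m(2) = 0.
  α_2 = 1: Horner steps 5 → 2, so m(1) = 2.
  α_3 = 4: Horner steps 5 → 3, so m(4) = 3.
  α_4 = 3: Horner steps 5 → 5, so m(3) = 5.
Codeword c = [0, 2, 3, 5] ∈ F_7^4.


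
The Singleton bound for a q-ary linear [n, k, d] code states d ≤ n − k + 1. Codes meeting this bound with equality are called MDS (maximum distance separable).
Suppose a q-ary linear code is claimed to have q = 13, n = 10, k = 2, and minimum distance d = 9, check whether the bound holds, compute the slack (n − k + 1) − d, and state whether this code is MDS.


Singleton RHS = n − k + 1 = 9, slack = 0, bound satisfied, MDS.

Singleton bound: d ≤ n − k + 1.
Here n = 10, k = 2, so n − k + 1 = 9.
Given d = 9, check d ≤ 9: YES.
Slack = (n − k + 1) − d = 0.
The code is MDS (slack = 0).
Description: the claimed parameters are [10, 2, 9]_13; such a code would be MDS (meets Singleton bound).


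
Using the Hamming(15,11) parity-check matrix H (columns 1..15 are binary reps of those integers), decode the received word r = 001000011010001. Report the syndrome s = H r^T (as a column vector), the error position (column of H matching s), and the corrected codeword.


s = (0, 1, 1, 0)^T, error position = 6, corrected codeword c = 001001011010001

Compute s = H r^T mod 2 one row at a time:
  s_1 = 1 + 1 + 0 + 1 + 0 + 0 + 0 + 1 = 4 ≡ 0 (mod 2).
  s_2 = 0 + 0 + 0 + 0 + 0 + 0 + 0 + 1 = 1 ≡ 1 (mod 2).
  s_3 = 0 + 1 + 0 + 0 + 0 + 1 + 0 + 1 = 3 ≡ 1 (mod 2).
  s_4 = 0 + 1 + 0 + 0 + 1 + 1 + 0 + 1 = 4 ≡ 0 (mod 2).
s = (0, 1, 1, 0)^T — this equals column 6 of H (binary 0110), so error is at position 6.
Correct: flip bit 6 of r = 001000011010001 to get c = 001001011010001.


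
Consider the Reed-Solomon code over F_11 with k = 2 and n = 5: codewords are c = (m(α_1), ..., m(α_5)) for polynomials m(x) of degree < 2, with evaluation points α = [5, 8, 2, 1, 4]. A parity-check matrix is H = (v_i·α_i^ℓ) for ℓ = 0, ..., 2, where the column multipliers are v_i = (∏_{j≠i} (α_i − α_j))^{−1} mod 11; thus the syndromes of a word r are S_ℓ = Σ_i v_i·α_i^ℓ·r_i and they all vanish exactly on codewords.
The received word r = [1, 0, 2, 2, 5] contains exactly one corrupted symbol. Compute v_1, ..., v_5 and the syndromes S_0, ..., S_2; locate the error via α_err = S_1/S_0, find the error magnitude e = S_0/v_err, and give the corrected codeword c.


S = (1, 1, 1), error at position 4, error magnitude e = 7, c = [1, 0, 2, 6, 5].

Step 1: column multipliers v_i = (∏_{j≠i}(α_i − α_j))^{−1} mod 11.
  i = 1 (α = 5): (5−8)(5−2)(5−1)(5−4) = (−3)·3·4·1 = −36 ≡ 8, so v_1 = 8^{−1} = 7 (mod 11).
  i = 2 (α = 8): (8−5)(8−2)(8−1)(8−4) = 3·6·7·4 = 504 ≡ 9, so v_2 = 9^{−1} = 5 (mod 11).
  i = 3 (α = 2): (2−5)(2−8)(2−1)(2−4) = (−3)·(−6)·1·(−2) = −36 ≡ 8, so v_3 = 8^{−1} = 7 (mod 11).
  i = 4 (α = 1): (1−5)(1−8)(1−2)(1−4) = (−4)·(−7)·(−1)·(−3) = 84 ≡ 7, so v_4 = 7^{−1} = 8 (mod 11).
  i = 5 (α = 4): (4−5)(4−8)(4−2)(4−1) = (−1)·(−4)·2·3 = 24 ≡ 2, so v_5 = 2^{−1} = 6 (mod 11).
  v = [7, 5, 7, 8, 6].
Step 2: syndromes of r = [1, 0, 2, 2, 5] (all sums mod 11).
  S_0 = Σ v_i r_i = 7·1 + 5·0 + 7·2 + 8·2 + 6·5 = 67 ≡ 1.
  S_1 = Σ v_i α_i r_i = 7·5·1 + 5·8·0 + 7·2·2 + 8·1·2 + 6·4·5 = 199 ≡ 1.
  α_i^2 mod 11 = [3, 9, 4, 1, 5].
  S_2 = Σ v_i α_i^2 r_i = 7·3·1 + 5·9·0 + 7·4·2 + 8·1·2 + 6·5·5 = 243 ≡ 1.
  S = (1, 1, 1) ≠ 0, so r is not a codeword (an error is present).
Step 3: locate the error. For a single error e at position i, S_ℓ = v_i·e·α_i^ℓ, so α_err = S_1/S_0.
  S_0^{−1} = 1^{−1} = 1 (mod 11), so α_err = 1·1 = 1 ≡ 1 = α_4. Error position i = 4.
  Consistency check: S_2/S_1 = 1·1 = 1 ≡ 1 = α_err ✓ (single-error assumption holds).
Step 4: error magnitude e = S_0/v_4 = S_0·∏_{j≠4}(α_4 − α_j) = 1·7 = 7 ≡ 7 (mod 11).
Step 5: correct position 4: c_4 = r_4 − e = 2 − 7 ≡ 6 (mod 11). Hence c = [1, 0, 2, 6, 5].
  Check: interpolating c through the α_i gives m(x) = 10 + 7·x (degree < 2) with m(α_i) = c_i for every i, so c is indeed a codeword.


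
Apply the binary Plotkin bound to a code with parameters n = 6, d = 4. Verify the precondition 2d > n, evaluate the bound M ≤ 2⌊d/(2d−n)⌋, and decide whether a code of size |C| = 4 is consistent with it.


Plotkin bound M ≤ 4; given |C| = 4 ≤ bound (satisfied).

Check applicability: 2d = 8, n = 6.
2d − n = 2 > 0, so Plotkin applies.
Compute d/(2d−n) = 4/2 ≈ 2.0000.
⌊d/(2d−n)⌋ = 2.
Plotkin bound: M ≤ 2·2 = 4.
Given |C| = 4, check: satisfied.
This |C| is at the Plotkin bound.


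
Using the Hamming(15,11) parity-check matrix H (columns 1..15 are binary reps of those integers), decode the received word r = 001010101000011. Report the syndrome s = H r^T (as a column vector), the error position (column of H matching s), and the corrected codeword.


s = (1, 0, 0, 1)^T, error position = 9, corrected codeword c = 001010100000011

Compute s = H r^T mod 2 one row at a time:
  s_1 = 0 + 1 + 0 + 0 + 0 + 0 + 1 + 1 = 3 ≡ 1 (mod 2).
  s_2 = 0 + 1 + 0 + 1 + 0 + 0 + 1 + 1 = 4 ≡ 0 (mod 2).
  s_3 = 0 + 1 + 0 + 1 + 0 + 0 + 1 + 1 = 4 ≡ 0 (mod 2).
  s_4 = 0 + 1 + 1 + 1 + 1 + 0 + 0 + 1 = 5 ≡ 1 (mod 2).
s = (1, 0, 0, 1)^T — this equals column 9 of H (binary 1001), so error is at position 9.
Correct: flip bit 9 of r = 001010101000011 to get c = 001010100000011.


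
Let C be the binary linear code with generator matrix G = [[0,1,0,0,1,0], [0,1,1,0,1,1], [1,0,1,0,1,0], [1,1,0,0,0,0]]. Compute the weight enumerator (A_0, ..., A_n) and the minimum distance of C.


Weight distribution: A_0 = 1, A_1 = 2, A_2 = 4, A_3 = 6, A_4 = 3. Minimum distance d = 1.

Enumerate all 2^4 = 16 messages m ∈ F_2^4.
For each, compute codeword c = mG in F_2^6, then tally its weight.
  m = 0000 → c = 000000, weight = 0.
  m = 1000 → c = 010010, weight = 2.
  m = 0100 → c = 011011, weight = 4.
  m = 1100 → c = 001001, weight = 2.
  m = 0010 → c = 101010, weight = 3.
  m = 1010 → c = 111000, weight = 3.
  m = 0110 → c = 110001, weight = 3.
  m = 1110 → c = 100011, weight = 3.
  m = 0001 → c = 110000, weight = 2.
  m = 1001 → c = 100010, weight = 2.
  m = 0101 → c = 101011, weight = 4.
  m = 1101 → c = 111001, weight = 4.
  m = 0011 → c = 011010, weight = 3.
  m = 1011 → c = 001000, weight = 1.
  m = 0111 → c = 000001, weight = 1.
  m = 1111 → c = 010011, weight = 3.
Tally weights:
  weight 0: 1 codewords.
  weight 1: 2 codewords.
  weight 2: 4 codewords.
  weight 3: 6 codewords.
  weight 4: 3 codewords.
Minimum distance d = smallest w > 0 with A_w > 0 = 1.
Sanity: Σ A_w = 16 = 2^4 = 16 ✓.


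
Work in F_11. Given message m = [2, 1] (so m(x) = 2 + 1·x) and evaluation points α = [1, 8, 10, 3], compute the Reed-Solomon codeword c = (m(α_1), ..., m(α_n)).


c = [3, 10, 1, 5]

Message polynomial: m(x) = 2 + 1·x (mod 11).
For each evaluation point α_i, compute m(α_i) mod 11:
  α_1 = 1: Horner steps 1 → 3, so m(1) = 3.
  α_2 = 8: Horner steps 1 → 10, so m(8) = 10.
  α_3 = 10: Horner steps 1 → 1, so m(10) = 1.
  α_4 = 3: Horner steps 1 → 5, so m(3) = 5.
Codeword c = [3, 10, 1, 5] ∈ F_11^4.


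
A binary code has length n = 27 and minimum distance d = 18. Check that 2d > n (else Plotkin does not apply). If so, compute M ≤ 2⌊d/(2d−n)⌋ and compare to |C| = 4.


Plotkin bound M ≤ 4; given |C| = 4 ≤ bound (satisfied).

Check applicability: 2d = 36, n = 27.
2d − n = 9 > 0, so Plotkin applies.
Compute d/(2d−n) = 18/9 ≈ 2.0000.
⌊d/(2d−n)⌋ = 2.
Plotkin bound: M ≤ 2·2 = 4.
Given |C| = 4, check: satisfied.
This |C| is at the Plotkin bound.


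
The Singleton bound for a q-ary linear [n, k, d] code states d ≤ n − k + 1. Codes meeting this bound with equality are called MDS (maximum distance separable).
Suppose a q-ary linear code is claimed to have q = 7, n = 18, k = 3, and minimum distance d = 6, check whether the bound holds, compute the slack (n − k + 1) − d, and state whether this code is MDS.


Singleton RHS = n − k + 1 = 16, slack = 10, bound satisfied, not MDS.

Singleton bound: d ≤ n − k + 1.
Here n = 18, k = 3, so n − k + 1 = 16.
Given d = 6, check d ≤ 16: YES.
Slack = (n − k + 1) − d = 10.
The code is NOT MDS (slack = 10 > 0).
Description: the claimed parameters are [18, 3, 6]_7; such a code would be non-MDS.


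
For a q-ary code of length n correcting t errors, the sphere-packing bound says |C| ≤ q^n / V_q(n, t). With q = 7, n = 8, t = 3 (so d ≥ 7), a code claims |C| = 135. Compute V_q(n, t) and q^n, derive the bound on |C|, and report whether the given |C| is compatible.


V_q(n, t) = 13153, q^n = 5764801, Hamming bound = 438, |C| = 135 ≤ bound (satisfied).

Step 1: Compute V_q(n, t) = Σ_{j=0}^3 C(n, j) (q−1)^j.
  j = 0: C(8,0)·(6)^0 = 1·1 = 1.
  j = 1: C(8,1)·(6)^1 = 8·6 = 48.
  j = 2: C(8,2)·(6)^2 = 28·36 = 1008.
  j = 3: C(8,3)·(6)^3 = 56·216 = 12096.
  V_q(n, t) = 1 + 48 + 1008 + 12096 = 13153.
Step 2: q^n = 7^8 = 5764801.
Step 3: Hamming bound ⌊q^n / V_q(n,t)⌋ = ⌊5764801/13153⌋ = 438.
Step 4: Compare |C| = 135 to 438: satisfied.
The claimed |C| lies below the Hamming bound.


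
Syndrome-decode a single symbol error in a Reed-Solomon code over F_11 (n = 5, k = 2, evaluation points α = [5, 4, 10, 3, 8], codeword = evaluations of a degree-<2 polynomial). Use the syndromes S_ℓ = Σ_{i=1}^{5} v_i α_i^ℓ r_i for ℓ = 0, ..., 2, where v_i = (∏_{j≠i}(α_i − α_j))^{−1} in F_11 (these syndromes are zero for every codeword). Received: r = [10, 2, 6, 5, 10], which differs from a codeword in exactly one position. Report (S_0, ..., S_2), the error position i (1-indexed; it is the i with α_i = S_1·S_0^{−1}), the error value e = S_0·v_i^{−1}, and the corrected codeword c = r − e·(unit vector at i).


S = (9, 6, 4), error at position 5, error magnitude e = 9, c = [10, 2, 6, 5, 1].

Step 1: column multipliers v_i = (∏_{j≠i}(α_i − α_j))^{−1} mod 11.
  i = 1 (α = 5): (5−4)(5−10)(5−3)(5−8) = 1·(−5)·2·(−3) = 30 ≡ 8, so v_1 = 8^{−1} = 7 (mod 11).
  i = 2 (α = 4): (4−5)(4−10)(4−3)(4−8) = (−1)·(−6)·1·(−4) = −24 ≡ 9, so v_2 = 9^{−1} = 5 (mod 11).
  i = 3 (α = 10): (10−5)(10−4)(10−3)(10−8) = 5·6·7·2 = 420 ≡ 2, so v_3 = 2^{−1} = 6 (mod 11).
  i = 4 (α = 3): (3−5)(3−4)(3−10)(3−8) = (−2)·(−1)·(−7)·(−5) = 70 ≡ 4, so v_4 = 4^{−1} = 3 (mod 11).
  i = 5 (α = 8): (8−5)(8−4)(8−10)(8−3) = 3·4·(−2)·5 = −120 ≡ 1, so v_5 = 1^{−1} = 1 (mod 11).
  v = [7, 5, 6, 3, 1].
Step 2: syndromes of r = [10, 2, 6, 5, 10] (all sums mod 11).
  S_0 = Σ v_i r_i = 7·10 + 5·2 + 6·6 + 3·5 + 1·10 = 141 ≡ 9.
  S_1 = Σ v_i α_i r_i = 7·5·10 + 5·4·2 + 6·10·6 + 3·3·5 + 1·8·10 = 875 ≡ 6.
  α_i^2 mod 11 = [3, 5, 1, 9, 9].
  S_2 = Σ v_i α_i^2 r_i = 7·3·10 + 5·5·2 + 6·1·6 + 3·9·5 + 1·9·10 = 521 ≡ 4.
  S = (9, 6, 4) ≠ 0, so r is not a codeword (an error is present).
Step 3: locate the error. For a single error e at position i, S_ℓ = v_i·e·α_i^ℓ, so α_err = S_1/S_0.
  S_0^{−1} = 9^{−1} = 5 (mod 11), so α_err = 6·5 = 30 ≡ 8 = α_5. Error position i = 5.
  Consistency check: S_2/S_1 = 4·2 = 8 ≡ 8 = α_err ✓ (single-error assumption holds).
Step 4: error magnitude e = S_0/v_5 = S_0·∏_{j≠5}(α_5 − α_j) = 9·1 = 9 ≡ 9 (mod 11).
Step 5: correct position 5: c_5 = r_5 − e = 10 − 9 ≡ 1 (mod 11). Hence c = [10, 2, 6, 5, 1].
  Check: interpolating c through the α_i gives m(x) = 3 + 8·x (degree < 2) with m(α_i) = c_i for every i, so c is indeed a codeword.


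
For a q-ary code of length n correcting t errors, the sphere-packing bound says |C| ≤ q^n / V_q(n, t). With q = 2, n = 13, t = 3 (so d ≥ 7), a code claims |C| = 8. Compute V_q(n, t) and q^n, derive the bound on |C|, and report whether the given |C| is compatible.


V_q(n, t) = 378, q^n = 8192, Hamming bound = 21, |C| = 8 ≤ bound (satisfied).

Step 1: Compute V_q(n, t) = Σ_{j=0}^3 C(n, j) (q−1)^j.
  j = 0: C(13,0)·(1)^0 = 1·1 = 1.
  j = 1: C(13,1)·(1)^1 = 13·1 = 13.
  j = 2: C(13,2)·(1)^2 = 78·1 = 78.
  j = 3: C(13,3)·(1)^3 = 286·1 = 286.
  V_q(n, t) = 1 + 13 + 78 + 286 = 378.
Step 2: q^n = 2^13 = 8192.
Step 3: Hamming bound ⌊q^n / V_q(n,t)⌋ = ⌊8192/378⌋ = 21.
Step 4: Compare |C| = 8 to 21: satisfied.
The claimed |C| lies below the Hamming bound.


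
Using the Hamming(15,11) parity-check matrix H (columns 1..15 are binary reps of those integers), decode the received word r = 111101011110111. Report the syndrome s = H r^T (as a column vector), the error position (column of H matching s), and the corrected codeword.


s = (1, 1, 1, 0)^T, error position = 14, corrected codeword c = 111101011110101

Compute s = H r^T mod 2 one row at a time:
  s_1 = 1 + 1 + 1 + 1 + 0 + 1 + 1 + 1 = 7 ≡ 1 (mod 2).
  s_2 = 1 + 0 + 1 + 0 + 0 + 1 + 1 + 1 = 5 ≡ 1 (mod 2).
  s_3 = 1 + 1 + 1 + 0 + 1 + 1 + 1 + 1 = 7 ≡ 1 (mod 2).
  s_4 = 1 + 1 + 0 + 0 + 1 + 1 + 1 + 1 = 6 ≡ 0 (mod 2).
s = (1, 1, 1, 0)^T — this equals column 14 of H (binary 1110), so error is at position 14.
Correct: flip bit 14 of r = 111101011110111 to get c = 111101011110101.


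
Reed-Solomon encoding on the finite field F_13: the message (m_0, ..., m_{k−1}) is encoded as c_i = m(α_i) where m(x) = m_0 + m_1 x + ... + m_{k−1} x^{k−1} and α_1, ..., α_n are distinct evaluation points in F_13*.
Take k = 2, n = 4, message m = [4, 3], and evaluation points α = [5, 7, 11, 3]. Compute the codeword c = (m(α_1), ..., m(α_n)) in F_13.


c = [6, 12, 11, 0]

Message polynomial: m(x) = 4 + 3·x (mod 13).
For each evaluation point α_i, compute m(α_i) mod 13:
  α_1 = 5: Horner steps 3 → 6, so m(5) = 6.
  α_2 = 7: Horner steps 3 → 12, so m(7) = 12.
  α_3 = 11: Horner steps 3 → 11, so m(11) = 11.
  α_4 = 3: Horner steps 3 → 0, so m(3) = 0.
Codeword c = [6, 12, 11, 0] ∈ F_13^4.


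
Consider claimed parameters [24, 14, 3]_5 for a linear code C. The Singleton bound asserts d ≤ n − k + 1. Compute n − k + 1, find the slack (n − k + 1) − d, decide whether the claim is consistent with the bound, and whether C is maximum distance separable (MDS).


Singleton RHS = n − k + 1 = 11, slack = 8, bound satisfied, not MDS.

Singleton bound: d ≤ n − k + 1.
Here n = 24, k = 14, so n − k + 1 = 11.
Given d = 3, check d ≤ 11: YES.
Slack = (n − k + 1) − d = 8.
The code is NOT MDS (slack = 8 > 0).
Description: the claimed parameters are [24, 14, 3]_5; such a code would be non-MDS.


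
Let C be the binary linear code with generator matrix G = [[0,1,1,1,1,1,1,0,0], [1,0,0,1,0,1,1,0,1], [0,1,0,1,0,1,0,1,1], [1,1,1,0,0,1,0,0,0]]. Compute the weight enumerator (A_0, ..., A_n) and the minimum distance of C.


Weight distribution: A_0 = 1, A_3 = 1, A_4 = 5, A_5 = 6, A_6 = 2, A_7 = 1. Minimum distance d = 3.

Enumerate all 2^4 = 16 messages m ∈ F_2^4.
For each, compute codeword c = mG in F_2^9, then tally its weight.
  m = 0000 → c = 000000000, weight = 0.
  m = 1000 → c = 011111100, weight = 6.
  m = 0100 → c = 100101101, weight = 5.
  m = 1100 → c = 111010001, weight = 5.
  m = 0010 → c = 010101011, weight = 5.
  m = 1010 → c = 001010111, weight = 5.
  m = 0110 → c = 110000110, weight = 4.
  m = 1110 → c = 101111010, weight = 6.
  m = 0001 → c = 111001000, weight = 4.
  m = 1001 → c = 100110100, weight = 4.
  m = 0101 → c = 011100101, weight = 5.
  m = 1101 → c = 000011001, weight = 3.
  m = 0011 → c = 101100011, weight = 5.
  m = 1011 → c = 110011111, weight = 7.
  m = 0111 → c = 001001110, weight = 4.
  m = 1111 → c = 010110010, weight = 4.
Tally weights:
  weight 0: 1 codewords.
  weight 3: 1 codewords.
  weight 4: 5 codewords.
  weight 5: 6 codewords.
  weight 6: 2 codewords.
  weight 7: 1 codewords.
Minimum distance d = smallest w > 0 with A_w > 0 = 3.
Sanity: Σ A_w = 16 = 2^4 = 16 ✓.


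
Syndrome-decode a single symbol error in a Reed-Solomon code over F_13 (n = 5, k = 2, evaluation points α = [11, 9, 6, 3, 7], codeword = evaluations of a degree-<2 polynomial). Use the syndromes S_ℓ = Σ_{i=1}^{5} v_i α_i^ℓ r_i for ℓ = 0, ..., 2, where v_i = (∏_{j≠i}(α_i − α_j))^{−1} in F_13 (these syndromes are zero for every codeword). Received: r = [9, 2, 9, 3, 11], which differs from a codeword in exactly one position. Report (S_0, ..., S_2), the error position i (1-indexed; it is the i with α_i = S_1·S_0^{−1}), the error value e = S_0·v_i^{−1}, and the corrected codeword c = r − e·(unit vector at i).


S = (2, 9, 8), error at position 1, error magnitude e = 3, c = [6, 2, 9, 3, 11].

Step 1: column multipliers v_i = (∏_{j≠i}(α_i − α_j))^{−1} mod 13.
  i = 1 (α = 11): (11−9)(11−6)(11−3)(11−7) = 2·5·8·4 = 320 ≡ 8, so v_1 = 8^{−1} = 5 (mod 13).
  i = 2 (α = 9): (9−11)(9−6)(9−3)(9−7) = (−2)·3·6·2 = −72 ≡ 6, so v_2 = 6^{−1} = 11 (mod 13).
  i = 3 (α = 6): (6−11)(6−9)(6−3)(6−7) = (−5)·(−3)·3·(−1) = −45 ≡ 7, so v_3 = 7^{−1} = 2 (mod 13).
  i = 4 (α = 3): (3−11)(3−9)(3−6)(3−7) = (−8)·(−6)·(−3)·(−4) = 576 ≡ 4, so v_4 = 4^{−1} = 10 (mod 13).
  i = 5 (α = 7): (7−11)(7−9)(7−6)(7−3) = (−4)·(−2)·1·4 = 32 ≡ 6, so v_5 = 6^{−1} = 11 (mod 13).
  v = [5, 11, 2, 10, 11].
Step 2: syndromes of r = [9, 2, 9, 3, 11] (all sums mod 13).
  S_0 = Σ v_i r_i = 5·9 + 11·2 + 2·9 + 10·3 + 11·11 = 236 ≡ 2.
  S_1 = Σ v_i α_i r_i = 5·11·9 + 11·9·2 + 2·6·9 + 10·3·3 + 11·7·11 = 1738 ≡ 9.
  α_i^2 mod 13 = [4, 3, 10, 9, 10].
  S_2 = Σ v_i α_i^2 r_i = 5·4·9 + 11·3·2 + 2·10·9 + 10·9·3 + 11·10·11 = 1906 ≡ 8.
  S = (2, 9, 8) ≠ 0, so r is not a codeword (an error is present).
Step 3: locate the error. For a single error e at position i, S_ℓ = v_i·e·α_i^ℓ, so α_err = S_1/S_0.
  S_0^{−1} = 2^{−1} = 7 (mod 13), so α_err = 9·7 = 63 ≡ 11 = α_1. Error position i = 1.
  Consistency check: S_2/S_1 = 8·3 = 24 ≡ 11 = α_err ✓ (single-error assumption holds).
Step 4: error magnitude e = S_0/v_1 = S_0·∏_{j≠1}(α_1 − α_j) = 2·8 = 16 ≡ 3 (mod 13).
Step 5: correct position 1: c_1 = r_1 − e = 9 − 3 ≡ 6 (mod 13). Hence c = [6, 2, 9, 3, 11].
  Check: interpolating c through the α_i gives m(x) = 10 + 2·x (degree < 2) with m(α_i) = c_i for every i, so c is indeed a codeword.


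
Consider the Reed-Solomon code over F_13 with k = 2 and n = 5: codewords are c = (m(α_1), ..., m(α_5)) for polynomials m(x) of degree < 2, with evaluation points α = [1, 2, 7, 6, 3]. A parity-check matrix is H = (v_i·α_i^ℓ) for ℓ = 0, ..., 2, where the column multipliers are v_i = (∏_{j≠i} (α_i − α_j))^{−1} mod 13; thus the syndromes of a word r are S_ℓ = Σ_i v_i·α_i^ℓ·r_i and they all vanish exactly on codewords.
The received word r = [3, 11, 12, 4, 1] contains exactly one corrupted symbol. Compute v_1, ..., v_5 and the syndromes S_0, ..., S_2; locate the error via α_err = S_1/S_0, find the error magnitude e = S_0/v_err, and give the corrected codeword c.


S = (9, 1, 3), error at position 5, error magnitude e = 8, c = [3, 11, 12, 4, 6].

Step 1: column multipliers v_i = (∏_{j≠i}(α_i − α_j))^{−1} mod 13.
  i = 1 (α = 1): (1−2)(1−7)(1−6)(1−3) = (−1)·(−6)·(−5)·(−2) = 60 ≡ 8, so v_1 = 8^{−1} = 5 (mod 13).
  i = 2 (α = 2): (2−1)(2−7)(2−6)(2−3) = 1·(−5)·(−4)·(−1) = −20 ≡ 6, so v_2 = 6^{−1} = 11 (mod 13).
  i = 3 (α = 7): (7−1)(7−2)(7−6)(7−3) = 6·5·1·4 = 120 ≡ 3, so v_3 = 3^{−1} = 9 (mod 13).
  i = 4 (α = 6): (6−1)(6−2)(6−7)(6−3) = 5·4·(−1)·3 = −60 ≡ 5, so v_4 = 5^{−1} = 8 (mod 13).
  i = 5 (α = 3): (3−1)(3−2)(3−7)(3−6) = 2·1·(−4)·(−3) = 24 ≡ 11, so v_5 = 11^{−1} = 6 (mod 13).
  v = [5, 11, 9, 8, 6].
Step 2: syndromes of r = [3, 11, 12, 4, 1] (all sums mod 13).
  S_0 = Σ v_i r_i = 5·3 + 11·11 + 9·12 + 8·4 + 6·1 = 282 ≡ 9.
  S_1 = Σ v_i α_i r_i = 5·1·3 + 11·2·11 + 9·7·12 + 8·6·4 + 6·3·1 = 1223 ≡ 1.
  α_i^2 mod 13 = [1, 4, 10, 10, 9].
  S_2 = Σ v_i α_i^2 r_i = 5·1·3 + 11·4·11 + 9·10·12 + 8·10·4 + 6·9·1 = 1953 ≡ 3.
  S = (9, 1, 3) ≠ 0, so r is not a codeword (an error is present).
Step 3: locate the error. For a single error e at position i, S_ℓ = v_i·e·α_i^ℓ, so α_err = S_1/S_0.
  S_0^{−1} = 9^{−1} = 3 (mod 13), so α_err = 1·3 = 3 ≡ 3 = α_5. Error position i = 5.
  Consistency check: S_2/S_1 = 3·1 = 3 ≡ 3 = α_err ✓ (single-error assumption holds).
Step 4: error magnitude e = S_0/v_5 = S_0·∏_{j≠5}(α_5 − α_j) = 9·11 = 99 ≡ 8 (mod 13).
Step 5: correct position 5: c_5 = r_5 − e = 1 − 8 ≡ 6 (mod 13). Hence c = [3, 11, 12, 4, 6].
  Check: interpolating c through the α_i gives m(x) = 8 + 8·x (degree < 2) with m(α_i) = c_i for every i, so c is indeed a codeword.


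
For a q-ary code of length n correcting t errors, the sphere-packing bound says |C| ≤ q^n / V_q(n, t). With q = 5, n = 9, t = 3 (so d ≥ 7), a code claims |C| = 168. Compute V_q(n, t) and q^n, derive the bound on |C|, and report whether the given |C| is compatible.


V_q(n, t) = 5989, q^n = 1953125, Hamming bound = 326, |C| = 168 ≤ bound (satisfied).

Step 1: Compute V_q(n, t) = Σ_{j=0}^3 C(n, j) (q−1)^j.
  j = 0: C(9,0)·(4)^0 = 1·1 = 1.
  j = 1: C(9,1)·(4)^1 = 9·4 = 36.
  j = 2: C(9,2)·(4)^2 = 36·16 = 576.
  j = 3: C(9,3)·(4)^3 = 84·64 = 5376.
  V_q(n, t) = 1 + 36 + 576 + 5376 = 5989.
Step 2: q^n = 5^9 = 1953125.
Step 3: Hamming bound ⌊q^n / V_q(n,t)⌋ = ⌊1953125/5989⌋ = 326.
Step 4: Compare |C| = 168 to 326: satisfied.
The claimed |C| lies below the Hamming bound.


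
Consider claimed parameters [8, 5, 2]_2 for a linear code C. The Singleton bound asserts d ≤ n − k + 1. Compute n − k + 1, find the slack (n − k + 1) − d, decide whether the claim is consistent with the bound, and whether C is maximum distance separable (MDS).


Singleton RHS = n − k + 1 = 4, slack = 2, bound satisfied, not MDS.

Singleton bound: d ≤ n − k + 1.
Here n = 8, k = 5, so n − k + 1 = 4.
Given d = 2, check d ≤ 4: YES.
Slack = (n − k + 1) − d = 2.
The code is NOT MDS (slack = 2 > 0).
Description: the claimed parameters are [8, 5, 2]_2; such a code would be non-MDS.


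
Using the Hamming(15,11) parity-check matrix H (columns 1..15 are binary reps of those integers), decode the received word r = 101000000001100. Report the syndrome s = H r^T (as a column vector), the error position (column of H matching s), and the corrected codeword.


s = (0, 0, 1, 1)^T, error position = 3, corrected codeword c = 100000000001100

Compute s = H r^T mod 2 one row at a time:
  s_1 = 0 + 0 + 0 + 0 + 1 + 1 + 0 + 0 = 2 ≡ 0 (mod 2).
  s_2 = 0 + 0 + 0 + 0 + 1 + 1 + 0 + 0 = 2 ≡ 0 (mod 2).
  s_3 = 0 + 1 + 0 + 0 + 0 + 0 + 0 + 0 = 1 ≡ 1 (mod 2).
  s_4 = 1 + 1 + 0 + 0 + 0 + 0 + 1 + 0 = 3 ≡ 1 (mod 2).
s = (0, 0, 1, 1)^T — this equals column 3 of H (binary 0011), so error is at position 3.
Correct: flip bit 3 of r = 101000000001100 to get c = 100000000001100.


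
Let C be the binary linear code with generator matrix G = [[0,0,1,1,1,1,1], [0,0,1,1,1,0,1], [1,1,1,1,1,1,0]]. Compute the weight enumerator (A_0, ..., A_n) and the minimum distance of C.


Weight distribution: A_0 = 1, A_1 = 1, A_3 = 1, A_4 = 2, A_5 = 2, A_6 = 1. Minimum distance d = 1.

Enumerate all 2^3 = 8 messages m ∈ F_2^3.
For each, compute codeword c = mG in F_2^7, then tally its weight.
  m = 000 → c = 0000000, weight = 0.
  m = 100 → c = 0011111, weight = 5.
  m = 010 → c = 0011101, weight = 4.
  m = 110 → c = 0000010, weight = 1.
  m = 001 → c = 1111110, weight = 6.
  m = 101 → c = 1100001, weight = 3.
  m = 011 → c = 1100011, weight = 4.
  m = 111 → c = 1111100, weight = 5.
Tally weights:
  weight 0: 1 codewords.
  weight 1: 1 codewords.
  weight 3: 1 codewords.
  weight 4: 2 codewords.
  weight 5: 2 codewords.
  weight 6: 1 codewords.
Minimum distance d = smallest w > 0 with A_w > 0 = 1.
Sanity: Σ A_w = 8 = 2^3 = 8 ✓.


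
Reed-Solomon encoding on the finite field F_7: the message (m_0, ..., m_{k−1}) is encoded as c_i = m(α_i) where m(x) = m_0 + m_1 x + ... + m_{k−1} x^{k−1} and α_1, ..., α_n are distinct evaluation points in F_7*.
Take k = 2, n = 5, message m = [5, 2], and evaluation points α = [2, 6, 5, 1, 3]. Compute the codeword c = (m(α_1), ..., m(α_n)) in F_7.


c = [2, 3, 1, 0, 4]

Message polynomial: m(x) = 5 + 2·x (mod 7).
For each evaluation point α_i, compute m(α_i) mod 7:
  α_1 = 2: Horner steps 2 → 2, so m(2) = 2.
  α_2 = 6: Horner steps 2 → 3, so m(6) = 3.
  α_3 = 5: Horner steps 2 → 1, so m(5) = 1.
  α_4 = 1: Horner steps 2 → 0, so m(1) = 0.
  α_5 = 3: Horner steps 2 → 4, so m(3) = 4.
Codeword c = [2, 3, 1, 0, 4] ∈ F_7^5.


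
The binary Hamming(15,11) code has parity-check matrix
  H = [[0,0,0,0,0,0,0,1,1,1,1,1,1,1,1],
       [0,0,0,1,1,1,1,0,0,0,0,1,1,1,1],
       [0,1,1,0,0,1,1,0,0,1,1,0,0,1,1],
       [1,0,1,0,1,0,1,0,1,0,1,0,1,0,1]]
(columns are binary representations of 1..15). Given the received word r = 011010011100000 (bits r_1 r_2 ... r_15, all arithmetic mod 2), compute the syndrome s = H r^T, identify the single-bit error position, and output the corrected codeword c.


s = (1, 1, 1, 1)^T, error position = 15, corrected codeword c = 011010011100001

Compute s = H r^T mod 2 one row at a time:
  s_1 = 1 + 1 + 1 + 0 + 0 + 0 + 0 + 0 = 3 ≡ 1 (mod 2).
  s_2 = 0 + 1 + 0 + 0 + 0 + 0 + 0 + 0 = 1 ≡ 1 (mod 2).
  s_3 = 1 + 1 + 0 + 0 + 1 + 0 + 0 + 0 = 3 ≡ 1 (mod 2).
  s_4 = 0 + 1 + 1 + 0 + 1 + 0 + 0 + 0 = 3 ≡ 1 (mod 2).
s = (1, 1, 1, 1)^T — this equals column 15 of H (binary 1111), so error is at position 15.
Correct: flip bit 15 of r = 011010011100000 to get c = 011010011100001.


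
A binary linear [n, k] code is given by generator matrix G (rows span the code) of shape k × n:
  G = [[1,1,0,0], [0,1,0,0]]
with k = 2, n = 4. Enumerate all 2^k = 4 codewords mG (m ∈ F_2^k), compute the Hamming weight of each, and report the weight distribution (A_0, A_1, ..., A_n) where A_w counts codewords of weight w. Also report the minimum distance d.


Weight distribution: A_0 = 1, A_1 = 2, A_2 = 1. Minimum distance d = 1.

Enumerate all 2^2 = 4 messages m ∈ F_2^2.
For each, compute codeword c = mG in F_2^4, then tally its weight.
  m = 00 → c = 0000, weight = 0.
  m = 10 → c = 1100, weight = 2.
  m = 01 → c = 0100, weight = 1.
  m = 11 → c = 1000, weight = 1.
Tally weights:
  weight 0: 1 codewords.
  weight 1: 2 codewords.
  weight 2: 1 codewords.
Minimum distance d = smallest w > 0 with A_w > 0 = 1.
Sanity: Σ A_w = 4 = 2^2 = 4 ✓.


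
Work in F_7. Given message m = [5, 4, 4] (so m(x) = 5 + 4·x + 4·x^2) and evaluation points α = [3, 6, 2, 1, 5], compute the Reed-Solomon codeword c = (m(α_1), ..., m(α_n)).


c = [4, 5, 1, 6, 6]

Message polynomial: m(x) = 5 + 4·x + 4·x^2 (mod 7).
For each evaluation point α_i, compute m(α_i) mod 7:
  α_1 = 3: Horner steps 4 → 2 → 4, so m(3) = 4.
  α_2 = 6: Horner steps 4 → 0 → 5, so m(6) = 5.
  α_3 = 2: Horner steps 4 → 5 → 1, so m(2) = 1.
  α_4 = 1: Horner steps 4 → 1 → 6, so m(1) = 6.
  α_5 = 5: Horner steps 4 → 3 → 6, so m(5) = 6.
Codeword c = [4, 5, 1, 6, 6] ∈ F_7^5.


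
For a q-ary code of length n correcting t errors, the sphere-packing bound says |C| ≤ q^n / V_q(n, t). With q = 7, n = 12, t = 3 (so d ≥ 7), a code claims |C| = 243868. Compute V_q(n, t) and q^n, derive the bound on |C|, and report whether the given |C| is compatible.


V_q(n, t) = 49969, q^n = 13841287201, Hamming bound = 276997, |C| = 243868 ≤ bound (satisfied).

Step 1: Compute V_q(n, t) = Σ_{j=0}^3 C(n, j) (q−1)^j.
  j = 0: C(12,0)·(6)^0 = 1·1 = 1.
  j = 1: C(12,1)·(6)^1 = 12·6 = 72.
  j = 2: C(12,2)·(6)^2 = 66·36 = 2376.
  j = 3: C(12,3)·(6)^3 = 220·216 = 47520.
  V_q(n, t) = 1 + 72 + 2376 + 47520 = 49969.
Step 2: q^n = 7^12 = 13841287201.
Step 3: Hamming bound ⌊q^n / V_q(n,t)⌋ = ⌊13841287201/49969⌋ = 276997.
Step 4: Compare |C| = 243868 to 276997: satisfied.
The claimed |C| lies below the Hamming bound.


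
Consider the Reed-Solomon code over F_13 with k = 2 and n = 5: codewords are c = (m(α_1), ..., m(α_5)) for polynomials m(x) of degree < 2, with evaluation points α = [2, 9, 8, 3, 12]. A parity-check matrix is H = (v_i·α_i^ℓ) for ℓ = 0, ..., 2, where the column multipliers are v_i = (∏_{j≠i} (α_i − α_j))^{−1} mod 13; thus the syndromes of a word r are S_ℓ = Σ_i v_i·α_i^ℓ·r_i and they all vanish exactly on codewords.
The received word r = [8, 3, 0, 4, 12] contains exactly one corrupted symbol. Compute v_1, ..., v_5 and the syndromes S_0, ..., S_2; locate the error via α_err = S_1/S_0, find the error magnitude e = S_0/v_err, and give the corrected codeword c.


S = (2, 6, 5), error at position 4, error magnitude e = 6, c = [8, 3, 0, 11, 12].

Step 1: column multipliers v_i = (∏_{j≠i}(α_i − α_j))^{−1} mod 13.
  i = 1 (α = 2): (2−9)(2−8)(2−3)(2−12) = (−7)·(−6)·(−1)·(−10) = 420 ≡ 4, so v_1 = 4^{−1} = 10 (mod 13).
  i = 2 (α = 9): (9−2)(9−8)(9−3)(9−12) = 7·1·6·(−3) = −126 ≡ 4, so v_2 = 4^{−1} = 10 (mod 13).
  i = 3 (α = 8): (8−2)(8−9)(8−3)(8−12) = 6·(−1)·5·(−4) = 120 ≡ 3, so v_3 = 3^{−1} = 9 (mod 13).
  i = 4 (α = 3): (3−2)(3−9)(3−8)(3−12) = 1·(−6)·(−5)·(−9) = −270 ≡ 3, so v_4 = 3^{−1} = 9 (mod 13).
  i = 5 (α = 12): (12−2)(12−9)(12−8)(12−3) = 10·3·4·9 = 1080 ≡ 1, so v_5 = 1^{−1} = 1 (mod 13).
  v = [10, 10, 9, 9, 1].
Step 2: syndromes of r = [8, 3, 0, 4, 12] (all sums mod 13).
  S_0 = Σ v_i r_i = 10·8 + 10·3 + 9·0 + 9·4 + 1·12 = 158 ≡ 2.
  S_1 = Σ v_i α_i r_i = 10·2·8 + 10·9·3 + 9·8·0 + 9·3·4 + 1·12·12 = 682 ≡ 6.
  α_i^2 mod 13 = [4, 3, 12, 9, 1].
  S_2 = Σ v_i α_i^2 r_i = 10·4·8 + 10·3·3 + 9·12·0 + 9·9·4 + 1·1·12 = 746 ≡ 5.
  S = (2, 6, 5) ≠ 0, so r is not a codeword (an error is present).
Step 3: locate the error. For a single error e at position i, S_ℓ = v_i·e·α_i^ℓ, so α_err = S_1/S_0.
  S_0^{−1} = 2^{−1} = 7 (mod 13), so α_err = 6·7 = 42 ≡ 3 = α_4. Error position i = 4.
  Consistency check: S_2/S_1 = 5·11 = 55 ≡ 3 = α_err ✓ (single-error assumption holds).
Step 4: error magnitude e = S_0/v_4 = S_0·∏_{j≠4}(α_4 − α_j) = 2·3 = 6 ≡ 6 (mod 13).
Step 5: correct position 4: c_4 = r_4 − e = 4 − 6 ≡ 11 (mod 13). Hence c = [8, 3, 0, 11, 12].
  Check: interpolating c through the α_i gives m(x) = 2 + 3·x (degree < 2) with m(α_i) = c_i for every i, so c is indeed a codeword.


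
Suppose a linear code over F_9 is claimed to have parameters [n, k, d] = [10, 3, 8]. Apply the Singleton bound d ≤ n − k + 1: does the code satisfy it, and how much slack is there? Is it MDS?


Singleton RHS = n − k + 1 = 8, slack = 0, bound satisfied, MDS.

Singleton bound: d ≤ n − k + 1.
Here n = 10, k = 3, so n − k + 1 = 8.
Given d = 8, check d ≤ 8: YES.
Slack = (n − k + 1) − d = 0.
The code is MDS (slack = 0).
Description: the claimed parameters are [10, 3, 8]_9; such a code would be MDS (meets Singleton bound).


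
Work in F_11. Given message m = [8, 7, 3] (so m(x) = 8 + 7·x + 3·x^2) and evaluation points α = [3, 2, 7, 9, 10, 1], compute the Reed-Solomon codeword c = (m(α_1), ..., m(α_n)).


c = [1, 1, 6, 6, 4, 7]

Message polynomial: m(x) = 8 + 7·x + 3·x^2 (mod 11).
For each evaluation point α_i, compute m(α_i) mod 11:
  α_1 = 3: Horner steps 3 → 5 → 1, so m(3) = 1.
  α_2 = 2: Horner steps 3 → 2 → 1, so m(2) = 1.
  α_3 = 7: Horner steps 3 → 6 → 6, so m(7) = 6.
  α_4 = 9: Horner steps 3 → 1 → 6, so m(9) = 6.
  α_5 = 10: Horner steps 3 → 4 → 4, so m(10) = 4.
  α_6 = 1: Horner steps 3 → 10 → 7, so m(1) = 7.
Codeword c = [1, 1, 6, 6, 4, 7] ∈ F_11^6.
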